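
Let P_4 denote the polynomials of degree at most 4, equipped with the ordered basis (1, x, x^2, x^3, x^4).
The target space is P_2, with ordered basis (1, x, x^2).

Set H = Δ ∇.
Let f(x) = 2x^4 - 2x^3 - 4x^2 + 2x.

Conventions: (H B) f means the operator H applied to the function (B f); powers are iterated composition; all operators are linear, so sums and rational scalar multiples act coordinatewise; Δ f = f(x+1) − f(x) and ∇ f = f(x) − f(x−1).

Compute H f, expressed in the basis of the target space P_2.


∇ f = 8x^3 - 18x^2 + 6x + 2
Δ ∇ f = 24x^2 - 12x - 4

g(x) = 24x^2 - 12x - 4


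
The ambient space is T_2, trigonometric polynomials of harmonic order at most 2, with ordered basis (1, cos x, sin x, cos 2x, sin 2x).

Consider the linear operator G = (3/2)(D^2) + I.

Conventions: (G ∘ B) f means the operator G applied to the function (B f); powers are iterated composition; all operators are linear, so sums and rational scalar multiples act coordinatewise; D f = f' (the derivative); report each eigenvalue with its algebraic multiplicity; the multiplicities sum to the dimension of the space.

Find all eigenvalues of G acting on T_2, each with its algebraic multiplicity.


λ = -5 (multiplicity 2), λ = -1/2 (multiplicity 2), λ = 1 (multiplicity 1)

image of 1: 1
image of cos x: -(1/2)cos x
image of sin x: -(1/2)sin x
image of cos 2x: -5cos 2x
image of sin 2x: -5sin 2x
the matrix is diagonal; its diagonal is (1, -1/2, -1/2, -5, -5)
for a triangular matrix the eigenvalues are the diagonal entries, with algebraic multiplicity their repetition count


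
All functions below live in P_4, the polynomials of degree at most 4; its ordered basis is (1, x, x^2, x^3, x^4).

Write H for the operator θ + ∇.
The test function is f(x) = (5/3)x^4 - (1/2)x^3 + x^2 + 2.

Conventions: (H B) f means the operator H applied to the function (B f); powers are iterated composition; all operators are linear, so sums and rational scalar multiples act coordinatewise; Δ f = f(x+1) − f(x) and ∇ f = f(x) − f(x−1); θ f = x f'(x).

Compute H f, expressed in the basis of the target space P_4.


θ f = (20/3)x^4 - (3/2)x^3 + 2x^2
∇ f = (20/3)x^3 - (23/2)x^2 + (61/6)x - 19/6
(θ + ∇) f = (20/3)x^4 + (31/6)x^3 - (19/2)x^2 + (61/6)x - 19/6

the result is g(x) = (20/3)x^4 + (31/6)x^3 - (19/2)x^2 + (61/6)x - 19/6


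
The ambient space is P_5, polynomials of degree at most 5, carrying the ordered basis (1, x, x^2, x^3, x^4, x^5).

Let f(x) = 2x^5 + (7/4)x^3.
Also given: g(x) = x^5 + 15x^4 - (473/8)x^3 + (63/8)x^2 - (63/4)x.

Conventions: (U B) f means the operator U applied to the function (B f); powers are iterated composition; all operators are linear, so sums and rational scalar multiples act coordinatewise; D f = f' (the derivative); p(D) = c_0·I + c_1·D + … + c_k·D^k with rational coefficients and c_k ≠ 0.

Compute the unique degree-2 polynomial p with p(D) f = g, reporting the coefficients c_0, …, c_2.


c_0 = 1/2, c_1 = 3/2, c_2 = -3/2

D^0 f = 2x^5 + (7/4)x^3
D^1 f = 10x^4 + (21/4)x^2
D^2 f = 40x^3 + (21/2)x
matching coefficients of g against c_0 f + c_1 Df + … from the top degree down determines the c_i
solution: c_0 = 1/2, c_1 = 3/2, c_2 = -3/2


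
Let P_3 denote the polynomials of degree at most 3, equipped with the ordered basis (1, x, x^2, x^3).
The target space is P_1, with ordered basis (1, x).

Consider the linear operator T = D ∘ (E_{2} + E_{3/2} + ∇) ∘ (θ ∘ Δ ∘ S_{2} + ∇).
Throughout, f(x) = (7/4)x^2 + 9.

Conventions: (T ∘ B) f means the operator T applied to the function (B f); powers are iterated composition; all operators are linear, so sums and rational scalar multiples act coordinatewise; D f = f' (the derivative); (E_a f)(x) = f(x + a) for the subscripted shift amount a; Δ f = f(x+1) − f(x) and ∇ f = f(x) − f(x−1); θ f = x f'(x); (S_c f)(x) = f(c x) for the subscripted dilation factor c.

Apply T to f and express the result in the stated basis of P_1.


the result is g(x) = 35

S_{2} f = 7x^2 + 9
Δ S_{2} f = 14x + 7
θ Δ S_{2} f = 14x
∇ f = (7/2)x - 7/4
(θ ∘ Δ ∘ S_{2} + ∇) f = (35/2)x - 7/4
E_{2} (θ ∘ Δ ∘ S_{2} + ∇) f = (35/2)x + 133/4
E_{3/2} (θ ∘ Δ ∘ S_{2} + ∇) f = (35/2)x + 49/2
∇ (θ ∘ Δ ∘ S_{2} + ∇) f = 35/2
(E_{2} + E_{3/2} + ∇) (θ ∘ Δ ∘ S_{2} + ∇) f = 35x + 301/4
D (E_{2} + E_{3/2} + ∇) (θ ∘ Δ ∘ S_{2} + ∇) f = 35


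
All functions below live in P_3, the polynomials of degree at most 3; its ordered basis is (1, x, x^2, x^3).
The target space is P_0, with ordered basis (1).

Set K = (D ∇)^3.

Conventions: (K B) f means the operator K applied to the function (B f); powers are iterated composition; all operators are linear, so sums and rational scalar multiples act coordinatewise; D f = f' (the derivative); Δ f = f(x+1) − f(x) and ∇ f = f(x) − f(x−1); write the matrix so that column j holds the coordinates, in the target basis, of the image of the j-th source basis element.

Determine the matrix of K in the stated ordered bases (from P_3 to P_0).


image of 1: 0
image of x: 0
image of x^2: 0
image of x^3: 0
each image's coordinates form column j of the matrix

the matrix is [[0, 0, 0, 0]] (rows listed top to bottom)


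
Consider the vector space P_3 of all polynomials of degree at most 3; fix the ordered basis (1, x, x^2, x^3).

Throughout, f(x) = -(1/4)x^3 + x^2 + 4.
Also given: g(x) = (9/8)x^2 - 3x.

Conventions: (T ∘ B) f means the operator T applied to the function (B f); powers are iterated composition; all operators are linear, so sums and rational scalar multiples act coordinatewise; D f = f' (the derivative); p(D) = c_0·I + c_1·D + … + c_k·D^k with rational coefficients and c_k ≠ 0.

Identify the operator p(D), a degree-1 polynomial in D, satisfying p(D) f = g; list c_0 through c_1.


D^0 f = -(1/4)x^3 + x^2 + 4
D^1 f = -(3/4)x^2 + 2x
matching coefficients of g against c_0 f + c_1 Df + … from the top degree down determines the c_i
solution: c_0 = 0, c_1 = -3/2

p(D) = -(3/2)·D, i.e. c_0 = 0, c_1 = -3/2


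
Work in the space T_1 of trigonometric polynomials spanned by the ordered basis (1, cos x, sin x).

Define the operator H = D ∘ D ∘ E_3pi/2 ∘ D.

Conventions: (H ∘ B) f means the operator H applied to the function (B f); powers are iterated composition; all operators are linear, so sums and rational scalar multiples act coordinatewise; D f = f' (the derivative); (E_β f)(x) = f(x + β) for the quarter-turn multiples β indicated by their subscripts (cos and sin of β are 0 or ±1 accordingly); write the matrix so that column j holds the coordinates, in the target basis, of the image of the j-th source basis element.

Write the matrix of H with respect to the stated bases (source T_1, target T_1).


the matrix is [[0, 0, 0]; [0, -1, 0]; [0, 0, -1]] (rows listed top to bottom)

image of 1: 0
image of cos x: -cos x
image of sin x: -sin x
each image's coordinates form column j of the matrix


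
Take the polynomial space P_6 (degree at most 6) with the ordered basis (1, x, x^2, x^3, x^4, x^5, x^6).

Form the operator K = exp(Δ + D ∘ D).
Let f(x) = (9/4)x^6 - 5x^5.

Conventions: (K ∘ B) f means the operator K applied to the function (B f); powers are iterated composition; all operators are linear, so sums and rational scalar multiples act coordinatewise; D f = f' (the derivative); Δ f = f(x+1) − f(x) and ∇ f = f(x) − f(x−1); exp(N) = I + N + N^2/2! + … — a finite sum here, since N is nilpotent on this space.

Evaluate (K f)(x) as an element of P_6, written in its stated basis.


order-1 term: (27/2)x^5 + (305/4)x^4 - 105x^3 - (65/4)x^2 - (23/2)x - 11/4
order-2 term: (135/4)x^4 + 355x^3 + (2385/4)x^2 - (605/2)x - 151/4
order-3 term: 45x^3 + (1115/2)x^2 + (3015/2)x + 625
order-4 term: (135/4)x^2 + 380x + 3225/4
order-5 term: (27/2)x + 385/4
order-6 term: 9/4
the series for exp(Δ + D ∘ D) f terminates at order 6
exp(Δ + D ∘ D) f = (9/4)x^6 + (17/2)x^5 + 110x^4 + 295x^3 + (4685/4)x^2 + 1587x + 5957/4

the image equals g(x) = (9/4)x^6 + (17/2)x^5 + 110x^4 + 295x^3 + (4685/4)x^2 + 1587x + 5957/4


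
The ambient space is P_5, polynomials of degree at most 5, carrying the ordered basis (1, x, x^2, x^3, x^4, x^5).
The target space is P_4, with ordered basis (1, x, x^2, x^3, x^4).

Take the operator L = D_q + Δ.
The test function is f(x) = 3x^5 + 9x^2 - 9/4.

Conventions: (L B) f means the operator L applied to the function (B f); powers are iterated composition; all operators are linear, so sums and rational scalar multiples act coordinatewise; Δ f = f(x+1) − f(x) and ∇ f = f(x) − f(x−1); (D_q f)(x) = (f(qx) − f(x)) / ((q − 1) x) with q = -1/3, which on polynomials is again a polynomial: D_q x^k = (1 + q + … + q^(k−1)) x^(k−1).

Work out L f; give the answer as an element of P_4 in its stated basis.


the result is g(x) = (466/27)x^4 + 30x^3 + 30x^2 + 39x + 12

D_q f = (61/27)x^4 + 6x
Δ f = 15x^4 + 30x^3 + 30x^2 + 33x + 12
(D_q + Δ) f = (466/27)x^4 + 30x^3 + 30x^2 + 39x + 12


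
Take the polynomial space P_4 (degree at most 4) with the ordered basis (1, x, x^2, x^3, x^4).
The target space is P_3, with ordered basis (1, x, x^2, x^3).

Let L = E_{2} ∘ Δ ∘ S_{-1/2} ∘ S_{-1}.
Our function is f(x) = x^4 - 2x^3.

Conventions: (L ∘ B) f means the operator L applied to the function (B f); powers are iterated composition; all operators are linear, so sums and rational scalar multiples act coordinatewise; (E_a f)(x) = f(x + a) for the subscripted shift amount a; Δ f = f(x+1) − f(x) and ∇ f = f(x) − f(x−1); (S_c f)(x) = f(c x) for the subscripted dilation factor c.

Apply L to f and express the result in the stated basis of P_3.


S_{-1} f = x^4 + 2x^3
S_{-1/2} S_{-1} f = (1/16)x^4 - (1/4)x^3
Δ (S_{-1/2} ∘ S_{-1}) f = (1/4)x^3 - (3/8)x^2 - (1/2)x - 3/16
E_{2} (Δ ∘ S_{-1/2} ∘ S_{-1}) f = (1/4)x^3 + (9/8)x^2 + x - 11/16

g(x) = (1/4)x^3 + (9/8)x^2 + x - 11/16


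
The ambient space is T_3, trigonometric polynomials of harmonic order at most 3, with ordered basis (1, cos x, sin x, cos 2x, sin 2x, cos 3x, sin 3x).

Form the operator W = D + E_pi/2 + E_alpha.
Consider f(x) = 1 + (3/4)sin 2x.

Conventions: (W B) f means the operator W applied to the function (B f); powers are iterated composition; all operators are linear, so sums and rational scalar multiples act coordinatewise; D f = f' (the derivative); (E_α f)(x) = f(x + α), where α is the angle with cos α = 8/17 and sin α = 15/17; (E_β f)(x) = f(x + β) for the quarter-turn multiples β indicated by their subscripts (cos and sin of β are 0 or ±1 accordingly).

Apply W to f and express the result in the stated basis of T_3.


g(x) = 2 + (1227/578)cos 2x - (675/578)sin 2x

D f = (3/2)cos 2x
E_pi/2 f = 1 - (3/4)sin 2x
E_alpha f = 1 + (180/289)cos 2x - (483/1156)sin 2x
(D + E_pi/2 + E_alpha) f = 2 + (1227/578)cos 2x - (675/578)sin 2x


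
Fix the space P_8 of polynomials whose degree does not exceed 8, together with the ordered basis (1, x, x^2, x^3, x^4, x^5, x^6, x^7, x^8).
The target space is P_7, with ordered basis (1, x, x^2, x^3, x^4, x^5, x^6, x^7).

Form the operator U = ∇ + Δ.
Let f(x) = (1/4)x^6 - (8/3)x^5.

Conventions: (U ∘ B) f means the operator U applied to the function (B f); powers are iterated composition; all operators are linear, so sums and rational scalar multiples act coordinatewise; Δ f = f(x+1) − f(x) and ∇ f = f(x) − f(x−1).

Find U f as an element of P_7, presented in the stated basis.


the result is g(x) = 3x^5 - (80/3)x^4 + 10x^3 - (160/3)x^2 + 3x - 16/3

∇ f = (3/2)x^5 - (205/12)x^4 + (95/3)x^3 - (365/12)x^2 + (89/6)x - 35/12
Δ f = (3/2)x^5 - (115/12)x^4 - (65/3)x^3 - (275/12)x^2 - (71/6)x - 29/12
(∇ + Δ) f = 3x^5 - (80/3)x^4 + 10x^3 - (160/3)x^2 + 3x - 16/3


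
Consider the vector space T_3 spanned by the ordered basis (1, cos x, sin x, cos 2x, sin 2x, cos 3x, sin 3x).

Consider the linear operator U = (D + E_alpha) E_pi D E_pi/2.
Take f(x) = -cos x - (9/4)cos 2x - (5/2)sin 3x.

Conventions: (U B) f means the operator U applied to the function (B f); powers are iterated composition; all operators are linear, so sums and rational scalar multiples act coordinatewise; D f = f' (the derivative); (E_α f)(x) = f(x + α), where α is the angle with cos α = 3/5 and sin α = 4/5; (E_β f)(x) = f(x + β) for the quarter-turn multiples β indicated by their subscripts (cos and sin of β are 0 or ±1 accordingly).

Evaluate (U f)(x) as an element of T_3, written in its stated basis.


E_pi/2 f = sin x + (9/4)cos 2x + (5/2)cos 3x
D E_pi/2 f = cos x - (9/2)sin 2x - (15/2)sin 3x
E_pi D E_pi/2 f = -cos x - (9/2)sin 2x + (15/2)sin 3x
D (E_pi D) E_pi/2 f = sin x - 9cos 2x + (45/2)cos 3x
E_alpha (E_pi D) E_pi/2 f = -(3/5)cos x + (4/5)sin x - (108/25)cos 2x + (63/50)sin 2x + (66/25)cos 3x - (351/50)sin 3x
(D + E_alpha) (E_pi D) E_pi/2 f = -(3/5)cos x + (9/5)sin x - (333/25)cos 2x + (63/50)sin 2x + (1257/50)cos 3x - (351/50)sin 3x

g(x) = -(3/5)cos x + (9/5)sin x - (333/25)cos 2x + (63/50)sin 2x + (1257/50)cos 3x - (351/50)sin 3x


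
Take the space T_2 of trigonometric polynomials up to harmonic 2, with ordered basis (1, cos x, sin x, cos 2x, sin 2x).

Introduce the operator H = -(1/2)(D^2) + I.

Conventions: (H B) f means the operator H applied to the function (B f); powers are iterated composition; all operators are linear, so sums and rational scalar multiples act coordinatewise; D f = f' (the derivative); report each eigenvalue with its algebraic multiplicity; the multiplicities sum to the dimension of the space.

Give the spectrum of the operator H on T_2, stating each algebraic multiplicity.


image of 1: 1
image of cos x: (3/2)cos x
image of sin x: (3/2)sin x
image of cos 2x: 3cos 2x
image of sin 2x: 3sin 2x
the matrix is diagonal; its diagonal is (1, 3/2, 3/2, 3, 3)
for a triangular matrix the eigenvalues are the diagonal entries, with algebraic multiplicity their repetition count

λ = 1 (multiplicity 1), λ = 3/2 (multiplicity 2), λ = 3 (multiplicity 2)


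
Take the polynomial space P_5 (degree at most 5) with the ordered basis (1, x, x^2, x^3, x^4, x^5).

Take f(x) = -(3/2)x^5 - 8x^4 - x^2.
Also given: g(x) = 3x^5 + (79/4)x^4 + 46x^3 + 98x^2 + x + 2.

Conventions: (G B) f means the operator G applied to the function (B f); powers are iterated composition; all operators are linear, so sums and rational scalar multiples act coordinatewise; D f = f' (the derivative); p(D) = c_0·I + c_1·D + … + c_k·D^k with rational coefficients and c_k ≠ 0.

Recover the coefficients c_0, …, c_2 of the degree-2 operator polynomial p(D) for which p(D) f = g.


D^0 f = -(3/2)x^5 - 8x^4 - x^2
D^1 f = -(15/2)x^4 - 32x^3 - 2x
D^2 f = -30x^3 - 96x^2 - 2
matching coefficients of g against c_0 f + c_1 Df + … from the top degree down determines the c_i
solution: c_0 = -2, c_1 = -1/2, c_2 = -1

p(D) = -2·I − (1/2)·D − D^2, i.e. c_0 = -2, c_1 = -1/2, c_2 = -1


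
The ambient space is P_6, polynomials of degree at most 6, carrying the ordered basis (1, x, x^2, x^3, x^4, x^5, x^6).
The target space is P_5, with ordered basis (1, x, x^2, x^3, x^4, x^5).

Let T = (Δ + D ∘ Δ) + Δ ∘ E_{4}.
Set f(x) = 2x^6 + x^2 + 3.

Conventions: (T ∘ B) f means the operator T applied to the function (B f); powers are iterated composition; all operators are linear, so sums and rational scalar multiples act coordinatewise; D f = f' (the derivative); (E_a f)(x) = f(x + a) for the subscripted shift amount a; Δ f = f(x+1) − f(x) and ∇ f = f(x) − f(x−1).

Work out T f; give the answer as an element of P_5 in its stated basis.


Δ f = 12x^5 + 30x^4 + 40x^3 + 30x^2 + 14x + 3
Δ f = 12x^5 + 30x^4 + 40x^3 + 30x^2 + 14x + 3
D Δ f = 60x^4 + 120x^3 + 120x^2 + 60x + 14
(Δ + D ∘ Δ) f = 12x^5 + 90x^4 + 160x^3 + 150x^2 + 74x + 17
E_{4} f = 2x^6 + 48x^5 + 480x^4 + 2560x^3 + 7681x^2 + 12296x + 8211
Δ E_{4} f = 12x^5 + 270x^4 + 2440x^3 + 11070x^2 + 25214x + 23067
((Δ + D ∘ Δ) + Δ ∘ E_{4}) f = 24x^5 + 360x^4 + 2600x^3 + 11220x^2 + 25288x + 23084

the result is g(x) = 24x^5 + 360x^4 + 2600x^3 + 11220x^2 + 25288x + 23084


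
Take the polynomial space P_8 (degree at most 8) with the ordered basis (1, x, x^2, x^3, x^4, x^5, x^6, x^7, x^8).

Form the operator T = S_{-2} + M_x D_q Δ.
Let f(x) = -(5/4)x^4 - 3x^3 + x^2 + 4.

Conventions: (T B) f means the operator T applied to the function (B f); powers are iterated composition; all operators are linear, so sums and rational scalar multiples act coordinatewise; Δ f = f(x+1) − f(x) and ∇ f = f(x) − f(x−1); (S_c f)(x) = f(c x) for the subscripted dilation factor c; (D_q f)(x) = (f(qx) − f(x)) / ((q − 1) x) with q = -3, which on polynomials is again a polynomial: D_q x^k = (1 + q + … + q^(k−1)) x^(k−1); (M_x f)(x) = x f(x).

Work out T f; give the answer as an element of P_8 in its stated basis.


g(x) = -20x^4 - 11x^3 + 37x^2 - 12x + 4

S_{-2} f = -20x^4 + 24x^3 + 4x^2 + 4
Δ f = -5x^3 - (33/2)x^2 - 12x - 13/4
D_q Δ f = -35x^2 + 33x - 12
M_x D_q Δ f = -35x^3 + 33x^2 - 12x
(S_{-2} + M_x D_q Δ) f = -20x^4 - 11x^3 + 37x^2 - 12x + 4


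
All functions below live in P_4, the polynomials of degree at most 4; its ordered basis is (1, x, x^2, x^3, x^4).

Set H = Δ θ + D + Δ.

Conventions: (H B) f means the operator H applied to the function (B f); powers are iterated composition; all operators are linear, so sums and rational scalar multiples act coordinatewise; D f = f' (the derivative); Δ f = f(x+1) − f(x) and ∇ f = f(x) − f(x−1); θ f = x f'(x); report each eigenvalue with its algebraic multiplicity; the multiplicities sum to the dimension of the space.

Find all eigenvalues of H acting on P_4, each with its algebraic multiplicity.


image of 1: 0
image of x: 3
image of x^2: 8x + 3
image of x^3: 15x^2 + 12x + 4
image of x^4: 24x^3 + 30x^2 + 20x + 5
the matrix is upper triangular; its diagonal is (0, 0, 0, 0, 0)
for a triangular matrix the eigenvalues are the diagonal entries, with algebraic multiplicity their repetition count

λ = 0 (multiplicity 5)


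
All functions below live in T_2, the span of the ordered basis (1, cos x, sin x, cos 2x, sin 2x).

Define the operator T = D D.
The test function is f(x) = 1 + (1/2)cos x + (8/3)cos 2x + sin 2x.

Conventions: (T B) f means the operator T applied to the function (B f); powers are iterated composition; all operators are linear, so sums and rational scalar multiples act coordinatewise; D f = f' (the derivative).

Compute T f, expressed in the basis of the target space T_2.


g(x) = -(1/2)cos x - (32/3)cos 2x - 4sin 2x

D f = -(1/2)sin x + 2cos 2x - (16/3)sin 2x
D D f = -(1/2)cos x - (32/3)cos 2x - 4sin 2x


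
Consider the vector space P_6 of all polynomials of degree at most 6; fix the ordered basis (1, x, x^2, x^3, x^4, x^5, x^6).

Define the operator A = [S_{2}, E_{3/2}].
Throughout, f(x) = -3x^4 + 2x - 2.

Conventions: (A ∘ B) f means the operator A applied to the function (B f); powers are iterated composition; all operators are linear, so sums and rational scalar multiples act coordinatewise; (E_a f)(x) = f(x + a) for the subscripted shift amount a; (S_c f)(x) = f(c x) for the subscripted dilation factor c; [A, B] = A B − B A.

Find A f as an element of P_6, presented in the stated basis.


E_{3/2} f = -3x^4 - 18x^3 - (81/2)x^2 - (77/2)x - 227/16
S_{2} E_{3/2} f = -48x^4 - 144x^3 - 162x^2 - 77x - 227/16
S_{2} f = -48x^4 + 4x - 2
E_{3/2} S_{2} f = -48x^4 - 288x^3 - 648x^2 - 644x - 239
[S_{2}, E_{3/2}] f = 144x^3 + 486x^2 + 567x + 3597/16

the result is g(x) = 144x^3 + 486x^2 + 567x + 3597/16


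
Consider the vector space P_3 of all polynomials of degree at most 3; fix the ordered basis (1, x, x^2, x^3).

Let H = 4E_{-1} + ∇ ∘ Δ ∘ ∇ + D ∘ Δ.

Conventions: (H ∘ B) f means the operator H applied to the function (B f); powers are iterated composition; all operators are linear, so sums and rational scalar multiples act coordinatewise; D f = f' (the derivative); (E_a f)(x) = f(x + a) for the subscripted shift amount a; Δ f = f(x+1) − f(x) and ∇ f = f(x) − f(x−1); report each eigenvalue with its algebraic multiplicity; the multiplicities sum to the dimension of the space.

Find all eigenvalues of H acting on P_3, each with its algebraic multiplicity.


λ = 4 (multiplicity 4)

image of 1: 4
image of x: 4x - 4
image of x^2: 4x^2 - 8x + 6
image of x^3: 4x^3 - 12x^2 + 18x + 5
the matrix is upper triangular; its diagonal is (4, 4, 4, 4)
for a triangular matrix the eigenvalues are the diagonal entries, with algebraic multiplicity their repetition count


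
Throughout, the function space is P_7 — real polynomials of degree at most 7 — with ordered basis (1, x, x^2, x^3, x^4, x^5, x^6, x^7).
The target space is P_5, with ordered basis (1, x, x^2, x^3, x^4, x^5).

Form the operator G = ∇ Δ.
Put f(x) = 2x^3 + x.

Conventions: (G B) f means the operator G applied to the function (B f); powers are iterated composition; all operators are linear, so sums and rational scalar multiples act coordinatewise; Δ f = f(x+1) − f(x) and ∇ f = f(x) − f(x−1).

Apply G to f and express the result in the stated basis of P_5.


Δ f = 6x^2 + 6x + 3
∇ Δ f = 12x

the image equals g(x) = 12x


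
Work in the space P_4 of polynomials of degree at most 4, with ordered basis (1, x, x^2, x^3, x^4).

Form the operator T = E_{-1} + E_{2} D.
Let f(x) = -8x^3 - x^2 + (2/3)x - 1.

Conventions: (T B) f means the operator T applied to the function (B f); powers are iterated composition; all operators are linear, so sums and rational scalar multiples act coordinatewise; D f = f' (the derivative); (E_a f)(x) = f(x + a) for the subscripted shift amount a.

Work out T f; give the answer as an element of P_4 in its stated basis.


the result is g(x) = -8x^3 - x^2 - (358/3)x - 94

E_{-1} f = -8x^3 + 23x^2 - (64/3)x + 16/3
D f = -24x^2 - 2x + 2/3
E_{2} D f = -24x^2 - 98x - 298/3
(E_{-1} + E_{2} D) f = -8x^3 - x^2 - (358/3)x - 94


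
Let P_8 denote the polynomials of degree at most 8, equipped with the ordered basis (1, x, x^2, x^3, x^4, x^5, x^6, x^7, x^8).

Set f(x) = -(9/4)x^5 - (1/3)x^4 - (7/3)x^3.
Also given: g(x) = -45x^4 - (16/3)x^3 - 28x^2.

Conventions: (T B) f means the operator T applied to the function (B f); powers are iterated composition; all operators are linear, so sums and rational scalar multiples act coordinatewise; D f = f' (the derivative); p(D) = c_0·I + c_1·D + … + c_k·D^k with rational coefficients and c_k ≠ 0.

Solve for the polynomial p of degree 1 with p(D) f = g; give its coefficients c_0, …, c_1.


p(D) = 4·D, i.e. c_0 = 0, c_1 = 4

D^0 f = -(9/4)x^5 - (1/3)x^4 - (7/3)x^3
D^1 f = -(45/4)x^4 - (4/3)x^3 - 7x^2
matching coefficients of g against c_0 f + c_1 Df + … from the top degree down determines the c_i
solution: c_0 = 0, c_1 = 4


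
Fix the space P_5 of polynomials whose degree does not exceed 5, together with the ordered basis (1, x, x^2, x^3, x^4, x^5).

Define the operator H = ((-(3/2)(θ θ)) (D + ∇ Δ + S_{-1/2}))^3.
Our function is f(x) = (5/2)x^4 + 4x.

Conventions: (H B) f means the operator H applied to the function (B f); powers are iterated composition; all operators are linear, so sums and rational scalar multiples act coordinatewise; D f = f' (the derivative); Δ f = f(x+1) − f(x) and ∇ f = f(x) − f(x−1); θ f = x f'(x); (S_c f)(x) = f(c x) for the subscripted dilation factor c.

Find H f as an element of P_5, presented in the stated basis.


g(x) = -(135/16)x^4 - (88695/256)x^3 - (35235/8)x^2 - (29457/4)x

D f = 10x^3 + 4
Δ f = 10x^3 + 15x^2 + 10x + 13/2
∇ Δ f = 30x^2 + 5
S_{-1/2} f = (5/32)x^4 - 2x
(D + ∇ Δ + S_{-1/2}) f = (5/32)x^4 + 10x^3 + 30x^2 - 2x + 9
θ (D + ∇ Δ + S_{-1/2}) f = (5/8)x^4 + 30x^3 + 60x^2 - 2x
θ θ (D + ∇ Δ + S_{-1/2}) f = (5/2)x^4 + 90x^3 + 120x^2 - 2x
(-(3/2)(θ θ)) (D + ∇ Δ + S_{-1/2}) f = -(15/4)x^4 - 135x^3 - 180x^2 + 3x
D ((-(3/2)(θ θ)) (D + ∇ Δ + S_{-1/2})) f = -15x^3 - 405x^2 - 360x + 3
Δ ((-(3/2)(θ θ)) (D + ∇ Δ + S_{-1/2})) f = -15x^3 - (855/2)x^2 - 780x - 1263/4
∇ Δ ((-(3/2)(θ θ)) (D + ∇ Δ + S_{-1/2})) f = -45x^2 - 810x - 735/2
S_{-1/2} ((-(3/2)(θ θ)) (D + ∇ Δ + S_{-1/2})) f = -(15/64)x^4 + (135/8)x^3 - 45x^2 - (3/2)x
(D + ∇ Δ + S_{-1/2}) ((-(3/2)(θ θ)) (D + ∇ Δ + S_{-1/2})) f = -(15/64)x^4 + (15/8)x^3 - 495x^2 - (2343/2)x - 729/2
θ (D + ∇ Δ + S_{-1/2}) ((-(3/2)(θ θ)) (D + ∇ Δ + S_{-1/2})) f = -(15/16)x^4 + (45/8)x^3 - 990x^2 - (2343/2)x
θ θ (D + ∇ Δ + S_{-1/2}) ((-(3/2)(θ θ)) (D + ∇ Δ + S_{-1/2})) f = -(15/4)x^4 + (135/8)x^3 - 1980x^2 - (2343/2)x
(-(3/2)(θ θ)) (D + ∇ Δ + S_{-1/2}) ((-(3/2)(θ θ)) (D + ∇ Δ + S_{-1/2})) f = (45/8)x^4 - (405/16)x^3 + 2970x^2 + (7029/4)x
D ((-(3/2)(θ θ)) (D + ∇ Δ + S_{-1/2})) ((-(3/2)(θ θ)) (D + ∇ Δ + S_{-1/2})) f = (45/2)x^3 - (1215/16)x^2 + 5940x + 7029/4
Δ ((-(3/2)(θ θ)) (D + ∇ Δ + S_{-1/2})) ((-(3/2)(θ θ)) (D + ∇ Δ + S_{-1/2})) f = (45/2)x^3 - (675/16)x^2 + (94185/16)x + 75321/16
∇ Δ ((-(3/2)(θ θ)) (D + ∇ Δ + S_{-1/2})) ((-(3/2)(θ θ)) (D + ∇ Δ + S_{-1/2})) f = (135/2)x^2 - (1215/8)x + 23805/4
S_{-1/2} ((-(3/2)(θ θ)) (D + ∇ Δ + S_{-1/2})) ((-(3/2)(θ θ)) (D + ∇ Δ + S_{-1/2})) f = (45/128)x^4 + (405/128)x^3 + (1485/2)x^2 - (7029/8)x
(D + ∇ Δ + S_{-1/2}) ((-(3/2)(θ θ)) (D + ∇ Δ + S_{-1/2})) ((-(3/2)(θ θ)) (D + ∇ Δ + S_{-1/2})) f = (45/128)x^4 + (3285/128)x^3 + (11745/16)x^2 + (9819/2)x + 15417/2
θ (D + ∇ Δ + S_{-1/2}) ((-(3/2)(θ θ)) (D + ∇ Δ + S_{-1/2})) ((-(3/2)(θ θ)) (D + ∇ Δ + S_{-1/2})) f = (45/32)x^4 + (9855/128)x^3 + (11745/8)x^2 + (9819/2)x
θ θ (D + ∇ Δ + S_{-1/2}) ((-(3/2)(θ θ)) (D + ∇ Δ + S_{-1/2})) ((-(3/2)(θ θ)) (D + ∇ Δ + S_{-1/2})) f = (45/8)x^4 + (29565/128)x^3 + (11745/4)x^2 + (9819/2)x
(-(3/2)(θ θ)) (D + ∇ Δ + S_{-1/2}) ((-(3/2)(θ θ)) (D + ∇ Δ + S_{-1/2})) ((-(3/2)(θ θ)) (D + ∇ Δ + S_{-1/2})) f = -(135/16)x^4 - (88695/256)x^3 - (35235/8)x^2 - (29457/4)x


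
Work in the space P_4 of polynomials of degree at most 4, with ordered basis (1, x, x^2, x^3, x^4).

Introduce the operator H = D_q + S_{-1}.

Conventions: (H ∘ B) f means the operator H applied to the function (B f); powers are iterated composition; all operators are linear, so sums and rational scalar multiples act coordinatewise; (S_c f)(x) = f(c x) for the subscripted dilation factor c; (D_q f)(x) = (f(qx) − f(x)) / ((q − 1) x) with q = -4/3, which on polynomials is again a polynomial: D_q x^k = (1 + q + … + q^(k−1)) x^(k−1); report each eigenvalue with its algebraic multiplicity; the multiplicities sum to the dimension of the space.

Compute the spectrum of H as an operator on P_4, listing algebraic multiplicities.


λ = -1 (multiplicity 2), λ = 1 (multiplicity 3)

image of 1: 1
image of x: -x + 1
image of x^2: x^2 - (1/3)x
image of x^3: -x^3 + (13/9)x^2
image of x^4: x^4 - (25/27)x^3
the matrix is upper triangular; its diagonal is (1, -1, 1, -1, 1)
for a triangular matrix the eigenvalues are the diagonal entries, with algebraic multiplicity their repetition count


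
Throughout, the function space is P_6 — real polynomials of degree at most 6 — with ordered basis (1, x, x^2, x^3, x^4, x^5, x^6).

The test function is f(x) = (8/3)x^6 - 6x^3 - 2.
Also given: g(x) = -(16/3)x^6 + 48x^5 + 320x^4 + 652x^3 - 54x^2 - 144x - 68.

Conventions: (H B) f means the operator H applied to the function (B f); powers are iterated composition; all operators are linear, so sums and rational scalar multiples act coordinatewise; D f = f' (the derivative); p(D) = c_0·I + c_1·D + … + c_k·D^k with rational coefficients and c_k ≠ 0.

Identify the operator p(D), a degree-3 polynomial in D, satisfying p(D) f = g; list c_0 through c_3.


c_0 = -2, c_1 = 3, c_2 = 4, c_3 = 2

D^0 f = (8/3)x^6 - 6x^3 - 2
D^1 f = 16x^5 - 18x^2
D^2 f = 80x^4 - 36x
D^3 f = 320x^3 - 36
matching coefficients of g against c_0 f + c_1 Df + … from the top degree down determines the c_i
solution: c_0 = -2, c_1 = 3, c_2 = 4, c_3 = 2


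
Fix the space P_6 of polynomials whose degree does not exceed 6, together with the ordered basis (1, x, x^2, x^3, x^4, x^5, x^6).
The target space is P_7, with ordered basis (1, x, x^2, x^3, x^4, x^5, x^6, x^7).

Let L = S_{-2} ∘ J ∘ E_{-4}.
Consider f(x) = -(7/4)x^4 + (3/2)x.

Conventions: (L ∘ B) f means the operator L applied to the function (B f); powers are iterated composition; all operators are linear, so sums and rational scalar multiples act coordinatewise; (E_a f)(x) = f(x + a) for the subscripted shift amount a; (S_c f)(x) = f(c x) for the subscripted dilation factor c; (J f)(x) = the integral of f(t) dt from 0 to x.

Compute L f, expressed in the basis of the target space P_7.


g(x) = (56/5)x^5 + 112x^4 + 448x^3 + 899x^2 + 908x

E_{-4} f = -(7/4)x^4 + 28x^3 - 168x^2 + (899/2)x - 454
J E_{-4} f = -(7/20)x^5 + 7x^4 - 56x^3 + (899/4)x^2 - 454x
S_{-2} J E_{-4} f = (56/5)x^5 + 112x^4 + 448x^3 + 899x^2 + 908x


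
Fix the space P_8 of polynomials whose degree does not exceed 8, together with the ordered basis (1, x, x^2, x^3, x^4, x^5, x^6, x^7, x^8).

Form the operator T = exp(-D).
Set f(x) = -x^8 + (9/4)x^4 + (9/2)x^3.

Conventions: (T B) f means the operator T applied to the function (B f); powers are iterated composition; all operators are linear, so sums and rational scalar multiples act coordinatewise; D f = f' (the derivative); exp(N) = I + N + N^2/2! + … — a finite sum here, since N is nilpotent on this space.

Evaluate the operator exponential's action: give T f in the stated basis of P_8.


order-1 term: 8x^7 - 9x^3 - (27/2)x^2
order-2 term: -28x^6 + (27/2)x^2 + (27/2)x
order-3 term: 56x^5 - 9x - 9/2
order-4 term: -70x^4 + 9/4
order-5 term: 56x^3
order-6 term: -28x^2
order-7 term: 8x
order-8 term: -1
the series for exp(-D) f terminates at order 8
exp(-D) f = -x^8 + 8x^7 - 28x^6 + 56x^5 - (271/4)x^4 + (103/2)x^3 - 28x^2 + (25/2)x - 13/4

g(x) = -x^8 + 8x^7 - 28x^6 + 56x^5 - (271/4)x^4 + (103/2)x^3 - 28x^2 + (25/2)x - 13/4


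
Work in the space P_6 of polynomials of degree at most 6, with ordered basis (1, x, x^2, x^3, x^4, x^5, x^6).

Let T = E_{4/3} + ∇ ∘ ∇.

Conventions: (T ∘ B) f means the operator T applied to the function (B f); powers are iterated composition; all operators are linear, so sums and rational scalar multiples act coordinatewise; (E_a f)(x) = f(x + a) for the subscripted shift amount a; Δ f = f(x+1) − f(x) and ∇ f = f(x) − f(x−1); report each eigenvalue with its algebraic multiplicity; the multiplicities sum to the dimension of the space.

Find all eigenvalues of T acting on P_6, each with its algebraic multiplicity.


λ = 1 (multiplicity 7)

image of 1: 1
image of x: x + 4/3
image of x^2: x^2 + (8/3)x + 34/9
image of x^3: x^3 + 4x^2 + (34/3)x - 98/27
image of x^4: x^4 + (16/3)x^3 + (68/3)x^2 - (392/27)x + 1390/81
image of x^5: x^5 + (20/3)x^4 + (340/9)x^3 - (980/27)x^2 + (6950/81)x - 6266/243
image of x^6: x^6 + 8x^5 + (170/3)x^4 - (1960/27)x^3 + (6950/27)x^2 - (12532/81)x + 49294/729
the matrix is upper triangular; its diagonal is (1, 1, 1, 1, 1, 1, 1)
for a triangular matrix the eigenvalues are the diagonal entries, with algebraic multiplicity their repetition count


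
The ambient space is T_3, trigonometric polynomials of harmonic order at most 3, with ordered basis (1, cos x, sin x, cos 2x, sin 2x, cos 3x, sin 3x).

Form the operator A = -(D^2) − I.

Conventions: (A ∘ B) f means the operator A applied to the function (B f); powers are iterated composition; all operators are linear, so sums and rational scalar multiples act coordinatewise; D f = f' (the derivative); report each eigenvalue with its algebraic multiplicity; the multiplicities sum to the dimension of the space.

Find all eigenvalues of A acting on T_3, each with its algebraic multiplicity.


image of 1: -1
image of cos x: 0
image of sin x: 0
image of cos 2x: 3cos 2x
image of sin 2x: 3sin 2x
image of cos 3x: 8cos 3x
image of sin 3x: 8sin 3x
the matrix is diagonal; its diagonal is (-1, 0, 0, 3, 3, 8, 8)
for a triangular matrix the eigenvalues are the diagonal entries, with algebraic multiplicity their repetition count

λ = -1 (multiplicity 1), λ = 0 (multiplicity 2), λ = 3 (multiplicity 2), λ = 8 (multiplicity 2)


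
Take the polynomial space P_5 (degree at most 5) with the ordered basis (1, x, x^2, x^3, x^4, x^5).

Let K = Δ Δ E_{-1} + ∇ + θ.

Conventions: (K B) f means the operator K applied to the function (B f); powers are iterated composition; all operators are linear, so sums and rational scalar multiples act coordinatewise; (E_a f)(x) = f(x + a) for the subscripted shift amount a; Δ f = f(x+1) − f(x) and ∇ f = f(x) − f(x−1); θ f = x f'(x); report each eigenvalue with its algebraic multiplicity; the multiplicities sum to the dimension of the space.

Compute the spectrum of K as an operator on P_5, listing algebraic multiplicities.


image of 1: 0
image of x: x + 1
image of x^2: 2x^2 + 2x + 1
image of x^3: 3x^3 + 3x^2 + 3x + 1
image of x^4: 4x^4 + 4x^3 + 6x^2 + 4x + 1
image of x^5: 5x^5 + 5x^4 + 10x^3 + 10x^2 + 5x + 1
the matrix is upper triangular; its diagonal is (0, 1, 2, 3, 4, 5)
for a triangular matrix the eigenvalues are the diagonal entries, with algebraic multiplicity their repetition count

λ = 0 (multiplicity 1), λ = 1 (multiplicity 1), λ = 2 (multiplicity 1), λ = 3 (multiplicity 1), λ = 4 (multiplicity 1), λ = 5 (multiplicity 1)


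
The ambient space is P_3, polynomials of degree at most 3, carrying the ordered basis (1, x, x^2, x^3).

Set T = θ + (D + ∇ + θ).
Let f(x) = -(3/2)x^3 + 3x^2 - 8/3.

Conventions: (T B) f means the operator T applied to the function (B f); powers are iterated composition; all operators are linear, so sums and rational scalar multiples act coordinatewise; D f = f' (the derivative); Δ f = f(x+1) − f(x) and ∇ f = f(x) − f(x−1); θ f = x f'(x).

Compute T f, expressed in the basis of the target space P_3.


θ f = -(9/2)x^3 + 6x^2
D f = -(9/2)x^2 + 6x
∇ f = -(9/2)x^2 + (21/2)x - 9/2
θ f = -(9/2)x^3 + 6x^2
(D + ∇ + θ) f = -(9/2)x^3 - 3x^2 + (33/2)x - 9/2
(θ + (D + ∇ + θ)) f = -9x^3 + 3x^2 + (33/2)x - 9/2

the image equals g(x) = -9x^3 + 3x^2 + (33/2)x - 9/2


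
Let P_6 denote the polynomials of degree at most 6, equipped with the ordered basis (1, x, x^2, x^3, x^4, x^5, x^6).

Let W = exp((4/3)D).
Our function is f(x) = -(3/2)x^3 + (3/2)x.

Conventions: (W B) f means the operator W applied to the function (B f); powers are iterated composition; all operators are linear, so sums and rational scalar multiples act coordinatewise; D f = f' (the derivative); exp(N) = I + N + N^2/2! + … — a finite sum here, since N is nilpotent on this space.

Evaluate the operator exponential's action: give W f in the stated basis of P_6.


order-1 term: -6x^2 + 2
order-2 term: -8x
order-3 term: -32/9
the series for exp((4/3)D) f terminates at order 3
exp((4/3)D) f = -(3/2)x^3 - 6x^2 - (13/2)x - 14/9

the result is g(x) = -(3/2)x^3 - 6x^2 - (13/2)x - 14/9


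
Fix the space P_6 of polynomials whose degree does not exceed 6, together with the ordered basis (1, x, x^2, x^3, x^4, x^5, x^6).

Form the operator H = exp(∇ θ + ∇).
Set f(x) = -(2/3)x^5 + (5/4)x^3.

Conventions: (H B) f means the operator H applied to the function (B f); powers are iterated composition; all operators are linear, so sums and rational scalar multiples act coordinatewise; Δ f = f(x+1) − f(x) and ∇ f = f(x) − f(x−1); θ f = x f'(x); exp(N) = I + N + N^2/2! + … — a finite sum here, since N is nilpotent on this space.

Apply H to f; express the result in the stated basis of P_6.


order-1 term: -20x^4 + 40x^3 - 25x^2 + 5x + 1
order-2 term: -200x^3 + 540x^2 - 515x + 345/2
order-3 term: -800x^2 + 1880x - 1150
order-4 term: -1200x + 1540
order-5 term: -480
the series for exp(∇ θ + ∇) f terminates at order 5
exp(∇ θ + ∇) f = -(2/3)x^5 - 20x^4 - (635/4)x^3 - 285x^2 + 170x + 167/2

the result is g(x) = -(2/3)x^5 - 20x^4 - (635/4)x^3 - 285x^2 + 170x + 167/2


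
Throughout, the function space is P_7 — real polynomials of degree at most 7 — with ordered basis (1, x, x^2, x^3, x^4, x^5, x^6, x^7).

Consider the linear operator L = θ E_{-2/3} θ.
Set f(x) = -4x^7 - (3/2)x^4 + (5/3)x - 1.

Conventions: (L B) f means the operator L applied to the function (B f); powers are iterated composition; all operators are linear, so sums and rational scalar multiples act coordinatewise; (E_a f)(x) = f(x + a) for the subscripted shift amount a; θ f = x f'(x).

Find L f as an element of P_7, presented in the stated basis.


θ f = -28x^7 - 6x^4 + (5/3)x
E_{-2/3} θ f = -28x^7 + (392/3)x^6 - (784/3)x^5 + (7678/27)x^4 - (14384/81)x^3 + (4976/81)x^2 - (6145/729)x - 1438/2187
θ E_{-2/3} θ f = -196x^7 + 784x^6 - (3920/3)x^5 + (30712/27)x^4 - (14384/27)x^3 + (9952/81)x^2 - (6145/729)x

the result is g(x) = -196x^7 + 784x^6 - (3920/3)x^5 + (30712/27)x^4 - (14384/27)x^3 + (9952/81)x^2 - (6145/729)x


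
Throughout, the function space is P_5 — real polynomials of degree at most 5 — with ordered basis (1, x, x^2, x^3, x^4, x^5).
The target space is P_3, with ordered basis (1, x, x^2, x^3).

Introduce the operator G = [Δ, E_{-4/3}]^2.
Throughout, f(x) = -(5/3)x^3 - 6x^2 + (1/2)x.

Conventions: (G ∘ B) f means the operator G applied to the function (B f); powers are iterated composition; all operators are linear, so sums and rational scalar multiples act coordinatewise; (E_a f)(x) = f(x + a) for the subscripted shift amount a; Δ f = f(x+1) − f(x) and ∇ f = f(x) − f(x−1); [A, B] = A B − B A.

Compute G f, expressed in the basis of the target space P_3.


the image equals g(x) = 0

E_{-4/3} f = -(5/3)x^3 + (2/3)x^2 + (137/18)x - 598/81
Δ E_{-4/3} f = -5x^2 - (11/3)x + 119/18
Δ f = -5x^2 - 17x - 43/6
E_{-4/3} Δ f = -5x^2 - (11/3)x + 119/18
[Δ, E_{-4/3}] f = 0
E_{-4/3} [Δ, E_{-4/3}] f = 0
Δ E_{-4/3} [Δ, E_{-4/3}] f = 0
Δ [Δ, E_{-4/3}] f = 0
E_{-4/3} Δ [Δ, E_{-4/3}] f = 0
[Δ, E_{-4/3}] [Δ, E_{-4/3}] f = 0


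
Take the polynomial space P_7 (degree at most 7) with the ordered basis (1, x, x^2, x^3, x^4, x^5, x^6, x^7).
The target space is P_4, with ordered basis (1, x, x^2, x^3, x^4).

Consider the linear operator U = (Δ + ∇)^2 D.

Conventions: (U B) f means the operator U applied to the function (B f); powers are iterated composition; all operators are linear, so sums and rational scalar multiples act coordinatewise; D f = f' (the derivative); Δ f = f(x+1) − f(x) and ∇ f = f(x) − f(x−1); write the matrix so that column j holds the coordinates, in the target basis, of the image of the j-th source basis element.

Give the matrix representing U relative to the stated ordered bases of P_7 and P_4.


image of 1: 0
image of x: 0
image of x^2: 0
image of x^3: 24
image of x^4: 96x
image of x^5: 240x^2 + 160
image of x^6: 480x^3 + 960x
image of x^7: 840x^4 + 3360x^2 + 896
each image's coordinates form column j of the matrix

the matrix is [[0, 0, 0, 24, 0, 160, 0, 896]; [0, 0, 0, 0, 96, 0, 960, 0]; [0, 0, 0, 0, 0, 240, 0, 3360]; [0, 0, 0, 0, 0, 0, 480, 0]; [0, 0, 0, 0, 0, 0, 0, 840]] (rows listed top to bottom)


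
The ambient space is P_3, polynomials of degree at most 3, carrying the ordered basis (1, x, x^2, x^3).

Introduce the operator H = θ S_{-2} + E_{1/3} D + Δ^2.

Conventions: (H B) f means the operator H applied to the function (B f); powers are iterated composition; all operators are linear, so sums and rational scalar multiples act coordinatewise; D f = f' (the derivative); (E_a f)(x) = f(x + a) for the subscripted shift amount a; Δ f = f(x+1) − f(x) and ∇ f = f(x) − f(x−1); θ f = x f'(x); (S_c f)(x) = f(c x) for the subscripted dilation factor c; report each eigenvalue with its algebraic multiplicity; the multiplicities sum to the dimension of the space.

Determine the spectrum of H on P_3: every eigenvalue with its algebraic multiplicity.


λ = -24 (multiplicity 1), λ = -2 (multiplicity 1), λ = 0 (multiplicity 1), λ = 8 (multiplicity 1)

image of 1: 0
image of x: -2x + 1
image of x^2: 8x^2 + 2x + 8/3
image of x^3: -24x^3 + 3x^2 + 8x + 19/3
the matrix is upper triangular; its diagonal is (0, -2, 8, -24)
for a triangular matrix the eigenvalues are the diagonal entries, with algebraic multiplicity their repetition count


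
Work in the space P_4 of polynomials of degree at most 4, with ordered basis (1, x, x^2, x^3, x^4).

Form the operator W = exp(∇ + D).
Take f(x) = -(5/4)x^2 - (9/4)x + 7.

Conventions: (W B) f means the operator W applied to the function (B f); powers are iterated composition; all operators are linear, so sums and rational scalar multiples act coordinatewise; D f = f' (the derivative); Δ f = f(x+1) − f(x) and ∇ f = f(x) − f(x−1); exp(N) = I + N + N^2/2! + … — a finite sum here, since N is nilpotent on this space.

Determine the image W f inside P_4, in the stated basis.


order-1 term: -5x - 13/4
order-2 term: -5
the series for exp(∇ + D) f terminates at order 2
exp(∇ + D) f = -(5/4)x^2 - (29/4)x - 5/4

g(x) = -(5/4)x^2 - (29/4)x - 5/4
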